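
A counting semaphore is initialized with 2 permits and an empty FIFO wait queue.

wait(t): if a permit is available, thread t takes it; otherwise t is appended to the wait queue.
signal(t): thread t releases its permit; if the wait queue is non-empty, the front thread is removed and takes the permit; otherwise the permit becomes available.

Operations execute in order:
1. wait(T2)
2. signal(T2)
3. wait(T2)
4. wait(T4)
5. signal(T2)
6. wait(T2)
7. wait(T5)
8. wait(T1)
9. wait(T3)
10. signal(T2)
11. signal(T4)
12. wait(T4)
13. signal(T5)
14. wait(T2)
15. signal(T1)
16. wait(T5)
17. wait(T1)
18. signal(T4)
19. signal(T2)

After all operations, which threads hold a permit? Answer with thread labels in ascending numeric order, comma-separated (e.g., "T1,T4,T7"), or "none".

Step 1: wait(T2) -> count=1 queue=[] holders={T2}
Step 2: signal(T2) -> count=2 queue=[] holders={none}
Step 3: wait(T2) -> count=1 queue=[] holders={T2}
Step 4: wait(T4) -> count=0 queue=[] holders={T2,T4}
Step 5: signal(T2) -> count=1 queue=[] holders={T4}
Step 6: wait(T2) -> count=0 queue=[] holders={T2,T4}
Step 7: wait(T5) -> count=0 queue=[T5] holders={T2,T4}
Step 8: wait(T1) -> count=0 queue=[T5,T1] holders={T2,T4}
Step 9: wait(T3) -> count=0 queue=[T5,T1,T3] holders={T2,T4}
Step 10: signal(T2) -> count=0 queue=[T1,T3] holders={T4,T5}
Step 11: signal(T4) -> count=0 queue=[T3] holders={T1,T5}
Step 12: wait(T4) -> count=0 queue=[T3,T4] holders={T1,T5}
Step 13: signal(T5) -> count=0 queue=[T4] holders={T1,T3}
Step 14: wait(T2) -> count=0 queue=[T4,T2] holders={T1,T3}
Step 15: signal(T1) -> count=0 queue=[T2] holders={T3,T4}
Step 16: wait(T5) -> count=0 queue=[T2,T5] holders={T3,T4}
Step 17: wait(T1) -> count=0 queue=[T2,T5,T1] holders={T3,T4}
Step 18: signal(T4) -> count=0 queue=[T5,T1] holders={T2,T3}
Step 19: signal(T2) -> count=0 queue=[T1] holders={T3,T5}
Final holders: T3,T5

Answer: T3,T5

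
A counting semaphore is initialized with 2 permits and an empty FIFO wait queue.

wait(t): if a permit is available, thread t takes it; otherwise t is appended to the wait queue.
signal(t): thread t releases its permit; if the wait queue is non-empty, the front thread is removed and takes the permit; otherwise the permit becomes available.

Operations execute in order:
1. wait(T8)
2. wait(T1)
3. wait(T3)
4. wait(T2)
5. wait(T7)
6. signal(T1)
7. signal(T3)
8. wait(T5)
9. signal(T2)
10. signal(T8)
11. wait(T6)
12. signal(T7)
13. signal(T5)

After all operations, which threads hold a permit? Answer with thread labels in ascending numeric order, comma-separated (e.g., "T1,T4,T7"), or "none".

Answer: T6

Derivation:
Step 1: wait(T8) -> count=1 queue=[] holders={T8}
Step 2: wait(T1) -> count=0 queue=[] holders={T1,T8}
Step 3: wait(T3) -> count=0 queue=[T3] holders={T1,T8}
Step 4: wait(T2) -> count=0 queue=[T3,T2] holders={T1,T8}
Step 5: wait(T7) -> count=0 queue=[T3,T2,T7] holders={T1,T8}
Step 6: signal(T1) -> count=0 queue=[T2,T7] holders={T3,T8}
Step 7: signal(T3) -> count=0 queue=[T7] holders={T2,T8}
Step 8: wait(T5) -> count=0 queue=[T7,T5] holders={T2,T8}
Step 9: signal(T2) -> count=0 queue=[T5] holders={T7,T8}
Step 10: signal(T8) -> count=0 queue=[] holders={T5,T7}
Step 11: wait(T6) -> count=0 queue=[T6] holders={T5,T7}
Step 12: signal(T7) -> count=0 queue=[] holders={T5,T6}
Step 13: signal(T5) -> count=1 queue=[] holders={T6}
Final holders: T6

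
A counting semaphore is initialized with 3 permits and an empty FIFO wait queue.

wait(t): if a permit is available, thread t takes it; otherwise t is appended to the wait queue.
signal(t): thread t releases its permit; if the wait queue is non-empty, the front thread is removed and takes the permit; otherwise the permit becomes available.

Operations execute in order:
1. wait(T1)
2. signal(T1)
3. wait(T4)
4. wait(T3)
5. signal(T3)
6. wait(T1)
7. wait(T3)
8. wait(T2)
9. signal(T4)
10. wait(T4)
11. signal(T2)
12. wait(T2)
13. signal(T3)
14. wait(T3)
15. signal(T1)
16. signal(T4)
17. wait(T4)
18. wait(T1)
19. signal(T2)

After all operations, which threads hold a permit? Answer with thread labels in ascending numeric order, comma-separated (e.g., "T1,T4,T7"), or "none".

Answer: T1,T3,T4

Derivation:
Step 1: wait(T1) -> count=2 queue=[] holders={T1}
Step 2: signal(T1) -> count=3 queue=[] holders={none}
Step 3: wait(T4) -> count=2 queue=[] holders={T4}
Step 4: wait(T3) -> count=1 queue=[] holders={T3,T4}
Step 5: signal(T3) -> count=2 queue=[] holders={T4}
Step 6: wait(T1) -> count=1 queue=[] holders={T1,T4}
Step 7: wait(T3) -> count=0 queue=[] holders={T1,T3,T4}
Step 8: wait(T2) -> count=0 queue=[T2] holders={T1,T3,T4}
Step 9: signal(T4) -> count=0 queue=[] holders={T1,T2,T3}
Step 10: wait(T4) -> count=0 queue=[T4] holders={T1,T2,T3}
Step 11: signal(T2) -> count=0 queue=[] holders={T1,T3,T4}
Step 12: wait(T2) -> count=0 queue=[T2] holders={T1,T3,T4}
Step 13: signal(T3) -> count=0 queue=[] holders={T1,T2,T4}
Step 14: wait(T3) -> count=0 queue=[T3] holders={T1,T2,T4}
Step 15: signal(T1) -> count=0 queue=[] holders={T2,T3,T4}
Step 16: signal(T4) -> count=1 queue=[] holders={T2,T3}
Step 17: wait(T4) -> count=0 queue=[] holders={T2,T3,T4}
Step 18: wait(T1) -> count=0 queue=[T1] holders={T2,T3,T4}
Step 19: signal(T2) -> count=0 queue=[] holders={T1,T3,T4}
Final holders: T1,T3,T4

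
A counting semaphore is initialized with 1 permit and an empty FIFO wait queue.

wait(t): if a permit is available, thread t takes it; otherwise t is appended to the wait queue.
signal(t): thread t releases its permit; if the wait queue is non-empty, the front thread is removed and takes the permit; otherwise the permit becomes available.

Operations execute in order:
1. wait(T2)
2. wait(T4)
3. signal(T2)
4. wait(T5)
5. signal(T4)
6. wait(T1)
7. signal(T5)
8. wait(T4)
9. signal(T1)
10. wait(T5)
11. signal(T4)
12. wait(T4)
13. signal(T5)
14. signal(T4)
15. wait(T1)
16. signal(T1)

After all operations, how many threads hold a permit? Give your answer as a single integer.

Answer: 0

Derivation:
Step 1: wait(T2) -> count=0 queue=[] holders={T2}
Step 2: wait(T4) -> count=0 queue=[T4] holders={T2}
Step 3: signal(T2) -> count=0 queue=[] holders={T4}
Step 4: wait(T5) -> count=0 queue=[T5] holders={T4}
Step 5: signal(T4) -> count=0 queue=[] holders={T5}
Step 6: wait(T1) -> count=0 queue=[T1] holders={T5}
Step 7: signal(T5) -> count=0 queue=[] holders={T1}
Step 8: wait(T4) -> count=0 queue=[T4] holders={T1}
Step 9: signal(T1) -> count=0 queue=[] holders={T4}
Step 10: wait(T5) -> count=0 queue=[T5] holders={T4}
Step 11: signal(T4) -> count=0 queue=[] holders={T5}
Step 12: wait(T4) -> count=0 queue=[T4] holders={T5}
Step 13: signal(T5) -> count=0 queue=[] holders={T4}
Step 14: signal(T4) -> count=1 queue=[] holders={none}
Step 15: wait(T1) -> count=0 queue=[] holders={T1}
Step 16: signal(T1) -> count=1 queue=[] holders={none}
Final holders: {none} -> 0 thread(s)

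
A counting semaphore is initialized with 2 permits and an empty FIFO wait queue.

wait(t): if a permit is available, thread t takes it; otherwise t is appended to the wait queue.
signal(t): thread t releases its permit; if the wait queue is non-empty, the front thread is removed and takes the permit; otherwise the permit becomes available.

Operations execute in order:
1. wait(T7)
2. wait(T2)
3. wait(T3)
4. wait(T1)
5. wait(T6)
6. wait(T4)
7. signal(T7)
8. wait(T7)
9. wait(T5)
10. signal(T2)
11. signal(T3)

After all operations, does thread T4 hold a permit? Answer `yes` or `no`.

Answer: no

Derivation:
Step 1: wait(T7) -> count=1 queue=[] holders={T7}
Step 2: wait(T2) -> count=0 queue=[] holders={T2,T7}
Step 3: wait(T3) -> count=0 queue=[T3] holders={T2,T7}
Step 4: wait(T1) -> count=0 queue=[T3,T1] holders={T2,T7}
Step 5: wait(T6) -> count=0 queue=[T3,T1,T6] holders={T2,T7}
Step 6: wait(T4) -> count=0 queue=[T3,T1,T6,T4] holders={T2,T7}
Step 7: signal(T7) -> count=0 queue=[T1,T6,T4] holders={T2,T3}
Step 8: wait(T7) -> count=0 queue=[T1,T6,T4,T7] holders={T2,T3}
Step 9: wait(T5) -> count=0 queue=[T1,T6,T4,T7,T5] holders={T2,T3}
Step 10: signal(T2) -> count=0 queue=[T6,T4,T7,T5] holders={T1,T3}
Step 11: signal(T3) -> count=0 queue=[T4,T7,T5] holders={T1,T6}
Final holders: {T1,T6} -> T4 not in holders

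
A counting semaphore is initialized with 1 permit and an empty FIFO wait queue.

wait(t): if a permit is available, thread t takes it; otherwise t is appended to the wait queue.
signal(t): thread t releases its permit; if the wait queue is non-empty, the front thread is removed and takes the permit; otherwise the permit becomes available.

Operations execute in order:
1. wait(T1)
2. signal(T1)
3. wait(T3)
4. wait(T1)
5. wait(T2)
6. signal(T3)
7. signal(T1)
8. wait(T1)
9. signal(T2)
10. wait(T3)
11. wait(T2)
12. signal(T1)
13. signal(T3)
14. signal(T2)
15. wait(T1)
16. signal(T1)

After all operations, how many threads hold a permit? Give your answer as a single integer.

Answer: 0

Derivation:
Step 1: wait(T1) -> count=0 queue=[] holders={T1}
Step 2: signal(T1) -> count=1 queue=[] holders={none}
Step 3: wait(T3) -> count=0 queue=[] holders={T3}
Step 4: wait(T1) -> count=0 queue=[T1] holders={T3}
Step 5: wait(T2) -> count=0 queue=[T1,T2] holders={T3}
Step 6: signal(T3) -> count=0 queue=[T2] holders={T1}
Step 7: signal(T1) -> count=0 queue=[] holders={T2}
Step 8: wait(T1) -> count=0 queue=[T1] holders={T2}
Step 9: signal(T2) -> count=0 queue=[] holders={T1}
Step 10: wait(T3) -> count=0 queue=[T3] holders={T1}
Step 11: wait(T2) -> count=0 queue=[T3,T2] holders={T1}
Step 12: signal(T1) -> count=0 queue=[T2] holders={T3}
Step 13: signal(T3) -> count=0 queue=[] holders={T2}
Step 14: signal(T2) -> count=1 queue=[] holders={none}
Step 15: wait(T1) -> count=0 queue=[] holders={T1}
Step 16: signal(T1) -> count=1 queue=[] holders={none}
Final holders: {none} -> 0 thread(s)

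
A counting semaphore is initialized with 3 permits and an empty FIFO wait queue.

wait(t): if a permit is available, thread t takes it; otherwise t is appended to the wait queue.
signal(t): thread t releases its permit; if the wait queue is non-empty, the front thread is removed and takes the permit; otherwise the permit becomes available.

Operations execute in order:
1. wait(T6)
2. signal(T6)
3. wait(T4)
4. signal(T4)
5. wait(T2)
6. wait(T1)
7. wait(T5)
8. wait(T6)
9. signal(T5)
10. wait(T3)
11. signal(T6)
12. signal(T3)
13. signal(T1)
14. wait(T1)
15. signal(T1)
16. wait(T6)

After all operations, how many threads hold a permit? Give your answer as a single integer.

Step 1: wait(T6) -> count=2 queue=[] holders={T6}
Step 2: signal(T6) -> count=3 queue=[] holders={none}
Step 3: wait(T4) -> count=2 queue=[] holders={T4}
Step 4: signal(T4) -> count=3 queue=[] holders={none}
Step 5: wait(T2) -> count=2 queue=[] holders={T2}
Step 6: wait(T1) -> count=1 queue=[] holders={T1,T2}
Step 7: wait(T5) -> count=0 queue=[] holders={T1,T2,T5}
Step 8: wait(T6) -> count=0 queue=[T6] holders={T1,T2,T5}
Step 9: signal(T5) -> count=0 queue=[] holders={T1,T2,T6}
Step 10: wait(T3) -> count=0 queue=[T3] holders={T1,T2,T6}
Step 11: signal(T6) -> count=0 queue=[] holders={T1,T2,T3}
Step 12: signal(T3) -> count=1 queue=[] holders={T1,T2}
Step 13: signal(T1) -> count=2 queue=[] holders={T2}
Step 14: wait(T1) -> count=1 queue=[] holders={T1,T2}
Step 15: signal(T1) -> count=2 queue=[] holders={T2}
Step 16: wait(T6) -> count=1 queue=[] holders={T2,T6}
Final holders: {T2,T6} -> 2 thread(s)

Answer: 2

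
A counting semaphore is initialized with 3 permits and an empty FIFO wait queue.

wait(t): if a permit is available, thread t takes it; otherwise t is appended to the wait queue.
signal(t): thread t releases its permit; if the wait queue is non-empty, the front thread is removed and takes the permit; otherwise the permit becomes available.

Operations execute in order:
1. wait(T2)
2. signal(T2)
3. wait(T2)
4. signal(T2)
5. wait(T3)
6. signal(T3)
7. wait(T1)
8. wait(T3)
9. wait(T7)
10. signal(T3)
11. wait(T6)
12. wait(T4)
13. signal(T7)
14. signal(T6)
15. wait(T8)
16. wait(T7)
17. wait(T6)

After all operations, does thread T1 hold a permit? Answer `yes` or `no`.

Answer: yes

Derivation:
Step 1: wait(T2) -> count=2 queue=[] holders={T2}
Step 2: signal(T2) -> count=3 queue=[] holders={none}
Step 3: wait(T2) -> count=2 queue=[] holders={T2}
Step 4: signal(T2) -> count=3 queue=[] holders={none}
Step 5: wait(T3) -> count=2 queue=[] holders={T3}
Step 6: signal(T3) -> count=3 queue=[] holders={none}
Step 7: wait(T1) -> count=2 queue=[] holders={T1}
Step 8: wait(T3) -> count=1 queue=[] holders={T1,T3}
Step 9: wait(T7) -> count=0 queue=[] holders={T1,T3,T7}
Step 10: signal(T3) -> count=1 queue=[] holders={T1,T7}
Step 11: wait(T6) -> count=0 queue=[] holders={T1,T6,T7}
Step 12: wait(T4) -> count=0 queue=[T4] holders={T1,T6,T7}
Step 13: signal(T7) -> count=0 queue=[] holders={T1,T4,T6}
Step 14: signal(T6) -> count=1 queue=[] holders={T1,T4}
Step 15: wait(T8) -> count=0 queue=[] holders={T1,T4,T8}
Step 16: wait(T7) -> count=0 queue=[T7] holders={T1,T4,T8}
Step 17: wait(T6) -> count=0 queue=[T7,T6] holders={T1,T4,T8}
Final holders: {T1,T4,T8} -> T1 in holders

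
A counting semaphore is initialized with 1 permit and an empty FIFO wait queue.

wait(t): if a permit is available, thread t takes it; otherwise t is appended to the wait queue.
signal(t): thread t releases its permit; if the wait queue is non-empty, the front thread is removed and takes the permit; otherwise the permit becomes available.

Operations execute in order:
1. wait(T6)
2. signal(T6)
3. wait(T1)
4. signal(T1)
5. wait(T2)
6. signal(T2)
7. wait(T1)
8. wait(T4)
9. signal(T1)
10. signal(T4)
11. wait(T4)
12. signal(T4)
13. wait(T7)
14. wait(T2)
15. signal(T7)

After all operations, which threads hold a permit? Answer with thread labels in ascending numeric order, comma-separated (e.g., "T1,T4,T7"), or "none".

Answer: T2

Derivation:
Step 1: wait(T6) -> count=0 queue=[] holders={T6}
Step 2: signal(T6) -> count=1 queue=[] holders={none}
Step 3: wait(T1) -> count=0 queue=[] holders={T1}
Step 4: signal(T1) -> count=1 queue=[] holders={none}
Step 5: wait(T2) -> count=0 queue=[] holders={T2}
Step 6: signal(T2) -> count=1 queue=[] holders={none}
Step 7: wait(T1) -> count=0 queue=[] holders={T1}
Step 8: wait(T4) -> count=0 queue=[T4] holders={T1}
Step 9: signal(T1) -> count=0 queue=[] holders={T4}
Step 10: signal(T4) -> count=1 queue=[] holders={none}
Step 11: wait(T4) -> count=0 queue=[] holders={T4}
Step 12: signal(T4) -> count=1 queue=[] holders={none}
Step 13: wait(T7) -> count=0 queue=[] holders={T7}
Step 14: wait(T2) -> count=0 queue=[T2] holders={T7}
Step 15: signal(T7) -> count=0 queue=[] holders={T2}
Final holders: T2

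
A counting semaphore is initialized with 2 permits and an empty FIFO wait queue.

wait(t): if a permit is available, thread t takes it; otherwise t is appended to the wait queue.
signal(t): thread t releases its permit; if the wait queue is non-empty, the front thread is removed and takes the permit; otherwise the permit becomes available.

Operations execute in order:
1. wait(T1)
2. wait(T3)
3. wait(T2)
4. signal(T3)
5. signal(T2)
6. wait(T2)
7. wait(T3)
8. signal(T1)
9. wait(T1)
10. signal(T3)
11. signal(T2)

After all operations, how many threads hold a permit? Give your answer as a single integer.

Step 1: wait(T1) -> count=1 queue=[] holders={T1}
Step 2: wait(T3) -> count=0 queue=[] holders={T1,T3}
Step 3: wait(T2) -> count=0 queue=[T2] holders={T1,T3}
Step 4: signal(T3) -> count=0 queue=[] holders={T1,T2}
Step 5: signal(T2) -> count=1 queue=[] holders={T1}
Step 6: wait(T2) -> count=0 queue=[] holders={T1,T2}
Step 7: wait(T3) -> count=0 queue=[T3] holders={T1,T2}
Step 8: signal(T1) -> count=0 queue=[] holders={T2,T3}
Step 9: wait(T1) -> count=0 queue=[T1] holders={T2,T3}
Step 10: signal(T3) -> count=0 queue=[] holders={T1,T2}
Step 11: signal(T2) -> count=1 queue=[] holders={T1}
Final holders: {T1} -> 1 thread(s)

Answer: 1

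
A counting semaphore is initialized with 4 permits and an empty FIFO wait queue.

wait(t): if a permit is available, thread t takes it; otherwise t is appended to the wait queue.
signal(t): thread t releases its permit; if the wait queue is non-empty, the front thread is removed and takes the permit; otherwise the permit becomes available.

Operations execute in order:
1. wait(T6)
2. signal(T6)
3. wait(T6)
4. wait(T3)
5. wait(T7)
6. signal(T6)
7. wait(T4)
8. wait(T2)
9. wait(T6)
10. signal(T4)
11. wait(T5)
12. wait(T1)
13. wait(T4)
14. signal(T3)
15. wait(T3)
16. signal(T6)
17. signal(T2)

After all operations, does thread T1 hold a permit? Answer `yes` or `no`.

Step 1: wait(T6) -> count=3 queue=[] holders={T6}
Step 2: signal(T6) -> count=4 queue=[] holders={none}
Step 3: wait(T6) -> count=3 queue=[] holders={T6}
Step 4: wait(T3) -> count=2 queue=[] holders={T3,T6}
Step 5: wait(T7) -> count=1 queue=[] holders={T3,T6,T7}
Step 6: signal(T6) -> count=2 queue=[] holders={T3,T7}
Step 7: wait(T4) -> count=1 queue=[] holders={T3,T4,T7}
Step 8: wait(T2) -> count=0 queue=[] holders={T2,T3,T4,T7}
Step 9: wait(T6) -> count=0 queue=[T6] holders={T2,T3,T4,T7}
Step 10: signal(T4) -> count=0 queue=[] holders={T2,T3,T6,T7}
Step 11: wait(T5) -> count=0 queue=[T5] holders={T2,T3,T6,T7}
Step 12: wait(T1) -> count=0 queue=[T5,T1] holders={T2,T3,T6,T7}
Step 13: wait(T4) -> count=0 queue=[T5,T1,T4] holders={T2,T3,T6,T7}
Step 14: signal(T3) -> count=0 queue=[T1,T4] holders={T2,T5,T6,T7}
Step 15: wait(T3) -> count=0 queue=[T1,T4,T3] holders={T2,T5,T6,T7}
Step 16: signal(T6) -> count=0 queue=[T4,T3] holders={T1,T2,T5,T7}
Step 17: signal(T2) -> count=0 queue=[T3] holders={T1,T4,T5,T7}
Final holders: {T1,T4,T5,T7} -> T1 in holders

Answer: yes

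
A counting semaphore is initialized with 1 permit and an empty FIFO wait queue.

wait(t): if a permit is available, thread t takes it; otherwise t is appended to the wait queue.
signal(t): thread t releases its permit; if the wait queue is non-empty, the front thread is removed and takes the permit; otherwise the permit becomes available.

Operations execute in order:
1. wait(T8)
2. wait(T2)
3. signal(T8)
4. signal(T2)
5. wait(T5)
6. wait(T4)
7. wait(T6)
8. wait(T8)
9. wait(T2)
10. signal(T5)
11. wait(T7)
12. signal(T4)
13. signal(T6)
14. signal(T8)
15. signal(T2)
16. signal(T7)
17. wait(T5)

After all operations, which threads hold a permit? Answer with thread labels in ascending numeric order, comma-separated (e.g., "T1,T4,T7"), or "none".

Answer: T5

Derivation:
Step 1: wait(T8) -> count=0 queue=[] holders={T8}
Step 2: wait(T2) -> count=0 queue=[T2] holders={T8}
Step 3: signal(T8) -> count=0 queue=[] holders={T2}
Step 4: signal(T2) -> count=1 queue=[] holders={none}
Step 5: wait(T5) -> count=0 queue=[] holders={T5}
Step 6: wait(T4) -> count=0 queue=[T4] holders={T5}
Step 7: wait(T6) -> count=0 queue=[T4,T6] holders={T5}
Step 8: wait(T8) -> count=0 queue=[T4,T6,T8] holders={T5}
Step 9: wait(T2) -> count=0 queue=[T4,T6,T8,T2] holders={T5}
Step 10: signal(T5) -> count=0 queue=[T6,T8,T2] holders={T4}
Step 11: wait(T7) -> count=0 queue=[T6,T8,T2,T7] holders={T4}
Step 12: signal(T4) -> count=0 queue=[T8,T2,T7] holders={T6}
Step 13: signal(T6) -> count=0 queue=[T2,T7] holders={T8}
Step 14: signal(T8) -> count=0 queue=[T7] holders={T2}
Step 15: signal(T2) -> count=0 queue=[] holders={T7}
Step 16: signal(T7) -> count=1 queue=[] holders={none}
Step 17: wait(T5) -> count=0 queue=[] holders={T5}
Final holders: T5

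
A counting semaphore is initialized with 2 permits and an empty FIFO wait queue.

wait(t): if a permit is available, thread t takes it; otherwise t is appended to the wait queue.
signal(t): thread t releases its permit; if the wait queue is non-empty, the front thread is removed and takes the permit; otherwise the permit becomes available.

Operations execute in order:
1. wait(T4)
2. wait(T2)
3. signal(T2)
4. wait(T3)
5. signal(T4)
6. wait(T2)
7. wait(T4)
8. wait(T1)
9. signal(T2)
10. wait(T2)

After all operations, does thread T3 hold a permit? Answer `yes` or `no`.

Step 1: wait(T4) -> count=1 queue=[] holders={T4}
Step 2: wait(T2) -> count=0 queue=[] holders={T2,T4}
Step 3: signal(T2) -> count=1 queue=[] holders={T4}
Step 4: wait(T3) -> count=0 queue=[] holders={T3,T4}
Step 5: signal(T4) -> count=1 queue=[] holders={T3}
Step 6: wait(T2) -> count=0 queue=[] holders={T2,T3}
Step 7: wait(T4) -> count=0 queue=[T4] holders={T2,T3}
Step 8: wait(T1) -> count=0 queue=[T4,T1] holders={T2,T3}
Step 9: signal(T2) -> count=0 queue=[T1] holders={T3,T4}
Step 10: wait(T2) -> count=0 queue=[T1,T2] holders={T3,T4}
Final holders: {T3,T4} -> T3 in holders

Answer: yes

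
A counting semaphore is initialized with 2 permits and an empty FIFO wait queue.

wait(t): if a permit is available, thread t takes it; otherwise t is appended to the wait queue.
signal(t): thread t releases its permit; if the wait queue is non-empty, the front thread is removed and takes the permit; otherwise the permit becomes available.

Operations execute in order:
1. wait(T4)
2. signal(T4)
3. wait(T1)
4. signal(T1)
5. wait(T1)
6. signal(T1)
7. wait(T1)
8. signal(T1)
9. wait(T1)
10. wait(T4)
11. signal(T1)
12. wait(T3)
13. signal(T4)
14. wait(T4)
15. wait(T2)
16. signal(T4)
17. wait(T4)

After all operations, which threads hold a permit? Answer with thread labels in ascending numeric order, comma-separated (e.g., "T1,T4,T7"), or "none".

Answer: T2,T3

Derivation:
Step 1: wait(T4) -> count=1 queue=[] holders={T4}
Step 2: signal(T4) -> count=2 queue=[] holders={none}
Step 3: wait(T1) -> count=1 queue=[] holders={T1}
Step 4: signal(T1) -> count=2 queue=[] holders={none}
Step 5: wait(T1) -> count=1 queue=[] holders={T1}
Step 6: signal(T1) -> count=2 queue=[] holders={none}
Step 7: wait(T1) -> count=1 queue=[] holders={T1}
Step 8: signal(T1) -> count=2 queue=[] holders={none}
Step 9: wait(T1) -> count=1 queue=[] holders={T1}
Step 10: wait(T4) -> count=0 queue=[] holders={T1,T4}
Step 11: signal(T1) -> count=1 queue=[] holders={T4}
Step 12: wait(T3) -> count=0 queue=[] holders={T3,T4}
Step 13: signal(T4) -> count=1 queue=[] holders={T3}
Step 14: wait(T4) -> count=0 queue=[] holders={T3,T4}
Step 15: wait(T2) -> count=0 queue=[T2] holders={T3,T4}
Step 16: signal(T4) -> count=0 queue=[] holders={T2,T3}
Step 17: wait(T4) -> count=0 queue=[T4] holders={T2,T3}
Final holders: T2,T3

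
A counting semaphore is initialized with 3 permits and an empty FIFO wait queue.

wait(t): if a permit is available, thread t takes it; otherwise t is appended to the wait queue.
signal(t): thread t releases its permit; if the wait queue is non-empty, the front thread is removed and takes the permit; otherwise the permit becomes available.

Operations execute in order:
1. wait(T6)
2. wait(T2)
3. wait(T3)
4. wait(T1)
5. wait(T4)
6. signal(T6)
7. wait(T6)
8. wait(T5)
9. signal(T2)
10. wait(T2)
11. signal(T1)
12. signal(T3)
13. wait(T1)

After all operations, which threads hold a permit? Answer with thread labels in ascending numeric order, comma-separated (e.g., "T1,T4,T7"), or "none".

Answer: T4,T5,T6

Derivation:
Step 1: wait(T6) -> count=2 queue=[] holders={T6}
Step 2: wait(T2) -> count=1 queue=[] holders={T2,T6}
Step 3: wait(T3) -> count=0 queue=[] holders={T2,T3,T6}
Step 4: wait(T1) -> count=0 queue=[T1] holders={T2,T3,T6}
Step 5: wait(T4) -> count=0 queue=[T1,T4] holders={T2,T3,T6}
Step 6: signal(T6) -> count=0 queue=[T4] holders={T1,T2,T3}
Step 7: wait(T6) -> count=0 queue=[T4,T6] holders={T1,T2,T3}
Step 8: wait(T5) -> count=0 queue=[T4,T6,T5] holders={T1,T2,T3}
Step 9: signal(T2) -> count=0 queue=[T6,T5] holders={T1,T3,T4}
Step 10: wait(T2) -> count=0 queue=[T6,T5,T2] holders={T1,T3,T4}
Step 11: signal(T1) -> count=0 queue=[T5,T2] holders={T3,T4,T6}
Step 12: signal(T3) -> count=0 queue=[T2] holders={T4,T5,T6}
Step 13: wait(T1) -> count=0 queue=[T2,T1] holders={T4,T5,T6}
Final holders: T4,T5,T6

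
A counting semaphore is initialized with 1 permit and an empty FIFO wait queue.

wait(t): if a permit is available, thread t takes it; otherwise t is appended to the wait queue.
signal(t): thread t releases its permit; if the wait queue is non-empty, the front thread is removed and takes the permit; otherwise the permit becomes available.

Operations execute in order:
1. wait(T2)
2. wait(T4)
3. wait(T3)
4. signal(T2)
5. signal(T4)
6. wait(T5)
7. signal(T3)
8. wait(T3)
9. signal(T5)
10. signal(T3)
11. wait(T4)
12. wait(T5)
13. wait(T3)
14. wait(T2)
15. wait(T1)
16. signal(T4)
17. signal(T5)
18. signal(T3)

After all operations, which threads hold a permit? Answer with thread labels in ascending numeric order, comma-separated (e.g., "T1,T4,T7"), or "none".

Answer: T2

Derivation:
Step 1: wait(T2) -> count=0 queue=[] holders={T2}
Step 2: wait(T4) -> count=0 queue=[T4] holders={T2}
Step 3: wait(T3) -> count=0 queue=[T4,T3] holders={T2}
Step 4: signal(T2) -> count=0 queue=[T3] holders={T4}
Step 5: signal(T4) -> count=0 queue=[] holders={T3}
Step 6: wait(T5) -> count=0 queue=[T5] holders={T3}
Step 7: signal(T3) -> count=0 queue=[] holders={T5}
Step 8: wait(T3) -> count=0 queue=[T3] holders={T5}
Step 9: signal(T5) -> count=0 queue=[] holders={T3}
Step 10: signal(T3) -> count=1 queue=[] holders={none}
Step 11: wait(T4) -> count=0 queue=[] holders={T4}
Step 12: wait(T5) -> count=0 queue=[T5] holders={T4}
Step 13: wait(T3) -> count=0 queue=[T5,T3] holders={T4}
Step 14: wait(T2) -> count=0 queue=[T5,T3,T2] holders={T4}
Step 15: wait(T1) -> count=0 queue=[T5,T3,T2,T1] holders={T4}
Step 16: signal(T4) -> count=0 queue=[T3,T2,T1] holders={T5}
Step 17: signal(T5) -> count=0 queue=[T2,T1] holders={T3}
Step 18: signal(T3) -> count=0 queue=[T1] holders={T2}
Final holders: T2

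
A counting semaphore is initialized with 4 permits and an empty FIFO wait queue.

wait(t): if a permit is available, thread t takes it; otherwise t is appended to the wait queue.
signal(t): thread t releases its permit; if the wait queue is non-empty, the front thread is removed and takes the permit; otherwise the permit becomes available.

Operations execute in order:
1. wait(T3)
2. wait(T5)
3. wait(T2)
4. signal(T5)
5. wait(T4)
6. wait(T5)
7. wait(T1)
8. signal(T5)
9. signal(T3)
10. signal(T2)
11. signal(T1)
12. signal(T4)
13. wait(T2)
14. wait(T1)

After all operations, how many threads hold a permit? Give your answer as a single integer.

Step 1: wait(T3) -> count=3 queue=[] holders={T3}
Step 2: wait(T5) -> count=2 queue=[] holders={T3,T5}
Step 3: wait(T2) -> count=1 queue=[] holders={T2,T3,T5}
Step 4: signal(T5) -> count=2 queue=[] holders={T2,T3}
Step 5: wait(T4) -> count=1 queue=[] holders={T2,T3,T4}
Step 6: wait(T5) -> count=0 queue=[] holders={T2,T3,T4,T5}
Step 7: wait(T1) -> count=0 queue=[T1] holders={T2,T3,T4,T5}
Step 8: signal(T5) -> count=0 queue=[] holders={T1,T2,T3,T4}
Step 9: signal(T3) -> count=1 queue=[] holders={T1,T2,T4}
Step 10: signal(T2) -> count=2 queue=[] holders={T1,T4}
Step 11: signal(T1) -> count=3 queue=[] holders={T4}
Step 12: signal(T4) -> count=4 queue=[] holders={none}
Step 13: wait(T2) -> count=3 queue=[] holders={T2}
Step 14: wait(T1) -> count=2 queue=[] holders={T1,T2}
Final holders: {T1,T2} -> 2 thread(s)

Answer: 2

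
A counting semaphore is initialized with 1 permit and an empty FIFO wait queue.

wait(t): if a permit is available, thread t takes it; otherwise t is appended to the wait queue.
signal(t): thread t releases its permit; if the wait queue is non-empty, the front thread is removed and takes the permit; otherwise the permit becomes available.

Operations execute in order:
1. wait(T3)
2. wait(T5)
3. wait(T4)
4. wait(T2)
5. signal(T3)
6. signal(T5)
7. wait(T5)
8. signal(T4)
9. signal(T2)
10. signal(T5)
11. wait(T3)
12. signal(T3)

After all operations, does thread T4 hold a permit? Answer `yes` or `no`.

Answer: no

Derivation:
Step 1: wait(T3) -> count=0 queue=[] holders={T3}
Step 2: wait(T5) -> count=0 queue=[T5] holders={T3}
Step 3: wait(T4) -> count=0 queue=[T5,T4] holders={T3}
Step 4: wait(T2) -> count=0 queue=[T5,T4,T2] holders={T3}
Step 5: signal(T3) -> count=0 queue=[T4,T2] holders={T5}
Step 6: signal(T5) -> count=0 queue=[T2] holders={T4}
Step 7: wait(T5) -> count=0 queue=[T2,T5] holders={T4}
Step 8: signal(T4) -> count=0 queue=[T5] holders={T2}
Step 9: signal(T2) -> count=0 queue=[] holders={T5}
Step 10: signal(T5) -> count=1 queue=[] holders={none}
Step 11: wait(T3) -> count=0 queue=[] holders={T3}
Step 12: signal(T3) -> count=1 queue=[] holders={none}
Final holders: {none} -> T4 not in holders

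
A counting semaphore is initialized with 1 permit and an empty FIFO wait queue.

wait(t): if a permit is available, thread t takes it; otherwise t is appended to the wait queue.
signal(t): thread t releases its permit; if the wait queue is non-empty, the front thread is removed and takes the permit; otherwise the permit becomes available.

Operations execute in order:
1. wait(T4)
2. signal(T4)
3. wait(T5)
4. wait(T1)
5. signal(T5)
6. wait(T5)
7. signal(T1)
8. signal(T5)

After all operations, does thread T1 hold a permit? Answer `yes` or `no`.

Answer: no

Derivation:
Step 1: wait(T4) -> count=0 queue=[] holders={T4}
Step 2: signal(T4) -> count=1 queue=[] holders={none}
Step 3: wait(T5) -> count=0 queue=[] holders={T5}
Step 4: wait(T1) -> count=0 queue=[T1] holders={T5}
Step 5: signal(T5) -> count=0 queue=[] holders={T1}
Step 6: wait(T5) -> count=0 queue=[T5] holders={T1}
Step 7: signal(T1) -> count=0 queue=[] holders={T5}
Step 8: signal(T5) -> count=1 queue=[] holders={none}
Final holders: {none} -> T1 not in holders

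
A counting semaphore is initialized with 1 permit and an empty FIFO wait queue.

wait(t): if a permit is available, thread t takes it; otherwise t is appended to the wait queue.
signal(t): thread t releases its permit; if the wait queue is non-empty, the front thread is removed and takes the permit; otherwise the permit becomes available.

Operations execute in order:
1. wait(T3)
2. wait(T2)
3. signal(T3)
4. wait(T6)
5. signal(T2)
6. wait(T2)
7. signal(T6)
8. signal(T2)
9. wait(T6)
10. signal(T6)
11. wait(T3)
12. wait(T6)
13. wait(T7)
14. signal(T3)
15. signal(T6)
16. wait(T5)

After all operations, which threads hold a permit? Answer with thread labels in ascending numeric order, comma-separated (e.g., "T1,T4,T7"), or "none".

Answer: T7

Derivation:
Step 1: wait(T3) -> count=0 queue=[] holders={T3}
Step 2: wait(T2) -> count=0 queue=[T2] holders={T3}
Step 3: signal(T3) -> count=0 queue=[] holders={T2}
Step 4: wait(T6) -> count=0 queue=[T6] holders={T2}
Step 5: signal(T2) -> count=0 queue=[] holders={T6}
Step 6: wait(T2) -> count=0 queue=[T2] holders={T6}
Step 7: signal(T6) -> count=0 queue=[] holders={T2}
Step 8: signal(T2) -> count=1 queue=[] holders={none}
Step 9: wait(T6) -> count=0 queue=[] holders={T6}
Step 10: signal(T6) -> count=1 queue=[] holders={none}
Step 11: wait(T3) -> count=0 queue=[] holders={T3}
Step 12: wait(T6) -> count=0 queue=[T6] holders={T3}
Step 13: wait(T7) -> count=0 queue=[T6,T7] holders={T3}
Step 14: signal(T3) -> count=0 queue=[T7] holders={T6}
Step 15: signal(T6) -> count=0 queue=[] holders={T7}
Step 16: wait(T5) -> count=0 queue=[T5] holders={T7}
Final holders: T7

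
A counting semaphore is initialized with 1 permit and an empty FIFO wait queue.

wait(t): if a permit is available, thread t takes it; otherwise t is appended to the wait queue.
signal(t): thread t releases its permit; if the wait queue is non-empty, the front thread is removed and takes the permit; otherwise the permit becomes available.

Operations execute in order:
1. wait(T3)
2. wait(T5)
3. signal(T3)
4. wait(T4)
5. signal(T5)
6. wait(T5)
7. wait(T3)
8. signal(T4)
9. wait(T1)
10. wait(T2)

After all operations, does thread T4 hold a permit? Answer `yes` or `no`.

Answer: no

Derivation:
Step 1: wait(T3) -> count=0 queue=[] holders={T3}
Step 2: wait(T5) -> count=0 queue=[T5] holders={T3}
Step 3: signal(T3) -> count=0 queue=[] holders={T5}
Step 4: wait(T4) -> count=0 queue=[T4] holders={T5}
Step 5: signal(T5) -> count=0 queue=[] holders={T4}
Step 6: wait(T5) -> count=0 queue=[T5] holders={T4}
Step 7: wait(T3) -> count=0 queue=[T5,T3] holders={T4}
Step 8: signal(T4) -> count=0 queue=[T3] holders={T5}
Step 9: wait(T1) -> count=0 queue=[T3,T1] holders={T5}
Step 10: wait(T2) -> count=0 queue=[T3,T1,T2] holders={T5}
Final holders: {T5} -> T4 not in holders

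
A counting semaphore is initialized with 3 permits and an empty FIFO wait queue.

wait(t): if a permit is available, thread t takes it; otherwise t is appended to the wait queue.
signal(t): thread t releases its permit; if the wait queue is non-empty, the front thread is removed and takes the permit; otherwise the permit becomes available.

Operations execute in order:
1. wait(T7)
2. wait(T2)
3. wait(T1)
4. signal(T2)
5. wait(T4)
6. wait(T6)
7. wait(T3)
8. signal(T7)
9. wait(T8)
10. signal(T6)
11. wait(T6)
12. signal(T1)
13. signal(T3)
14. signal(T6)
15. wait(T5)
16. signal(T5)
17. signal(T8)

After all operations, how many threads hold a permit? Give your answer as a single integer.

Answer: 1

Derivation:
Step 1: wait(T7) -> count=2 queue=[] holders={T7}
Step 2: wait(T2) -> count=1 queue=[] holders={T2,T7}
Step 3: wait(T1) -> count=0 queue=[] holders={T1,T2,T7}
Step 4: signal(T2) -> count=1 queue=[] holders={T1,T7}
Step 5: wait(T4) -> count=0 queue=[] holders={T1,T4,T7}
Step 6: wait(T6) -> count=0 queue=[T6] holders={T1,T4,T7}
Step 7: wait(T3) -> count=0 queue=[T6,T3] holders={T1,T4,T7}
Step 8: signal(T7) -> count=0 queue=[T3] holders={T1,T4,T6}
Step 9: wait(T8) -> count=0 queue=[T3,T8] holders={T1,T4,T6}
Step 10: signal(T6) -> count=0 queue=[T8] holders={T1,T3,T4}
Step 11: wait(T6) -> count=0 queue=[T8,T6] holders={T1,T3,T4}
Step 12: signal(T1) -> count=0 queue=[T6] holders={T3,T4,T8}
Step 13: signal(T3) -> count=0 queue=[] holders={T4,T6,T8}
Step 14: signal(T6) -> count=1 queue=[] holders={T4,T8}
Step 15: wait(T5) -> count=0 queue=[] holders={T4,T5,T8}
Step 16: signal(T5) -> count=1 queue=[] holders={T4,T8}
Step 17: signal(T8) -> count=2 queue=[] holders={T4}
Final holders: {T4} -> 1 thread(s)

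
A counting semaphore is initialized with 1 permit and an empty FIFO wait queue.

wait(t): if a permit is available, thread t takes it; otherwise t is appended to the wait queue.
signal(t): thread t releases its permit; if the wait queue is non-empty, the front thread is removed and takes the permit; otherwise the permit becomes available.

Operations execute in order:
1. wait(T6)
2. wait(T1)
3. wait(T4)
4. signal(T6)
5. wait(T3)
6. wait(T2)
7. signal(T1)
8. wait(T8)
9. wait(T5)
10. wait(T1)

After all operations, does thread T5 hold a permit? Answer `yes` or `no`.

Step 1: wait(T6) -> count=0 queue=[] holders={T6}
Step 2: wait(T1) -> count=0 queue=[T1] holders={T6}
Step 3: wait(T4) -> count=0 queue=[T1,T4] holders={T6}
Step 4: signal(T6) -> count=0 queue=[T4] holders={T1}
Step 5: wait(T3) -> count=0 queue=[T4,T3] holders={T1}
Step 6: wait(T2) -> count=0 queue=[T4,T3,T2] holders={T1}
Step 7: signal(T1) -> count=0 queue=[T3,T2] holders={T4}
Step 8: wait(T8) -> count=0 queue=[T3,T2,T8] holders={T4}
Step 9: wait(T5) -> count=0 queue=[T3,T2,T8,T5] holders={T4}
Step 10: wait(T1) -> count=0 queue=[T3,T2,T8,T5,T1] holders={T4}
Final holders: {T4} -> T5 not in holders

Answer: no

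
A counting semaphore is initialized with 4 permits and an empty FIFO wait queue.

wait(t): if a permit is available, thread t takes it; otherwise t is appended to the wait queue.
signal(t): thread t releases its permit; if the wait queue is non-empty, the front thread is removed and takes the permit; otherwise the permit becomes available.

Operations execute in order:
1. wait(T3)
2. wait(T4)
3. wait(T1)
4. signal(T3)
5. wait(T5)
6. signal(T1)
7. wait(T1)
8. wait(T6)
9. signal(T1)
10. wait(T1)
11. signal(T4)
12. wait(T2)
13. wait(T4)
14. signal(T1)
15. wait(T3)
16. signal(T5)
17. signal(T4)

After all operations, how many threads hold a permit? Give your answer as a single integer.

Answer: 3

Derivation:
Step 1: wait(T3) -> count=3 queue=[] holders={T3}
Step 2: wait(T4) -> count=2 queue=[] holders={T3,T4}
Step 3: wait(T1) -> count=1 queue=[] holders={T1,T3,T4}
Step 4: signal(T3) -> count=2 queue=[] holders={T1,T4}
Step 5: wait(T5) -> count=1 queue=[] holders={T1,T4,T5}
Step 6: signal(T1) -> count=2 queue=[] holders={T4,T5}
Step 7: wait(T1) -> count=1 queue=[] holders={T1,T4,T5}
Step 8: wait(T6) -> count=0 queue=[] holders={T1,T4,T5,T6}
Step 9: signal(T1) -> count=1 queue=[] holders={T4,T5,T6}
Step 10: wait(T1) -> count=0 queue=[] holders={T1,T4,T5,T6}
Step 11: signal(T4) -> count=1 queue=[] holders={T1,T5,T6}
Step 12: wait(T2) -> count=0 queue=[] holders={T1,T2,T5,T6}
Step 13: wait(T4) -> count=0 queue=[T4] holders={T1,T2,T5,T6}
Step 14: signal(T1) -> count=0 queue=[] holders={T2,T4,T5,T6}
Step 15: wait(T3) -> count=0 queue=[T3] holders={T2,T4,T5,T6}
Step 16: signal(T5) -> count=0 queue=[] holders={T2,T3,T4,T6}
Step 17: signal(T4) -> count=1 queue=[] holders={T2,T3,T6}
Final holders: {T2,T3,T6} -> 3 thread(s)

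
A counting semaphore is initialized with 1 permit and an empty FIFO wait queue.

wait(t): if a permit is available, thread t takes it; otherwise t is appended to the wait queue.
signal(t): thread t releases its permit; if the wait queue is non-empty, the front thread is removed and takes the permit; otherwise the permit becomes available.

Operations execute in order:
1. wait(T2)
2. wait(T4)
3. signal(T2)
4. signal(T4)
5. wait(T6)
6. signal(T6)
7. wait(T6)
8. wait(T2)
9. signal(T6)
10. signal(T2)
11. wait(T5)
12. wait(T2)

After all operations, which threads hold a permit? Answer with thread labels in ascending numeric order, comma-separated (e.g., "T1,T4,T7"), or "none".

Step 1: wait(T2) -> count=0 queue=[] holders={T2}
Step 2: wait(T4) -> count=0 queue=[T4] holders={T2}
Step 3: signal(T2) -> count=0 queue=[] holders={T4}
Step 4: signal(T4) -> count=1 queue=[] holders={none}
Step 5: wait(T6) -> count=0 queue=[] holders={T6}
Step 6: signal(T6) -> count=1 queue=[] holders={none}
Step 7: wait(T6) -> count=0 queue=[] holders={T6}
Step 8: wait(T2) -> count=0 queue=[T2] holders={T6}
Step 9: signal(T6) -> count=0 queue=[] holders={T2}
Step 10: signal(T2) -> count=1 queue=[] holders={none}
Step 11: wait(T5) -> count=0 queue=[] holders={T5}
Step 12: wait(T2) -> count=0 queue=[T2] holders={T5}
Final holders: T5

Answer: T5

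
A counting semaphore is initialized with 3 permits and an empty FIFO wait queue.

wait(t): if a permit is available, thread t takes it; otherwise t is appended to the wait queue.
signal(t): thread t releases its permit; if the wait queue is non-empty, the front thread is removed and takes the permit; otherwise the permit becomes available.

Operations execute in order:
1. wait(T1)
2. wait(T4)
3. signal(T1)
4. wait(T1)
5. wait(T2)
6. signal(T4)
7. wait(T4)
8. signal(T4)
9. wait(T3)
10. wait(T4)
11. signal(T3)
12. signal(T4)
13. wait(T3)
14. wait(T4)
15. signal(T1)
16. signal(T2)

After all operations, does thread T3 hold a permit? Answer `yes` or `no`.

Answer: yes

Derivation:
Step 1: wait(T1) -> count=2 queue=[] holders={T1}
Step 2: wait(T4) -> count=1 queue=[] holders={T1,T4}
Step 3: signal(T1) -> count=2 queue=[] holders={T4}
Step 4: wait(T1) -> count=1 queue=[] holders={T1,T4}
Step 5: wait(T2) -> count=0 queue=[] holders={T1,T2,T4}
Step 6: signal(T4) -> count=1 queue=[] holders={T1,T2}
Step 7: wait(T4) -> count=0 queue=[] holders={T1,T2,T4}
Step 8: signal(T4) -> count=1 queue=[] holders={T1,T2}
Step 9: wait(T3) -> count=0 queue=[] holders={T1,T2,T3}
Step 10: wait(T4) -> count=0 queue=[T4] holders={T1,T2,T3}
Step 11: signal(T3) -> count=0 queue=[] holders={T1,T2,T4}
Step 12: signal(T4) -> count=1 queue=[] holders={T1,T2}
Step 13: wait(T3) -> count=0 queue=[] holders={T1,T2,T3}
Step 14: wait(T4) -> count=0 queue=[T4] holders={T1,T2,T3}
Step 15: signal(T1) -> count=0 queue=[] holders={T2,T3,T4}
Step 16: signal(T2) -> count=1 queue=[] holders={T3,T4}
Final holders: {T3,T4} -> T3 in holders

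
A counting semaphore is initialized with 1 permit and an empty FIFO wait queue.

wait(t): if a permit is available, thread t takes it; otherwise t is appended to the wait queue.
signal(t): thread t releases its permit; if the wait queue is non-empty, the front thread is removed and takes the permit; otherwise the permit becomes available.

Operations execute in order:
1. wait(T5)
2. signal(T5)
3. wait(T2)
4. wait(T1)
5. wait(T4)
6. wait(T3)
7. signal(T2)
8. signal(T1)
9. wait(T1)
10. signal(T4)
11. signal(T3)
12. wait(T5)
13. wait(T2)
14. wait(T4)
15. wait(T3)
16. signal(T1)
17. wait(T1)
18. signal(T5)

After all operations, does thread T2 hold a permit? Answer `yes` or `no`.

Step 1: wait(T5) -> count=0 queue=[] holders={T5}
Step 2: signal(T5) -> count=1 queue=[] holders={none}
Step 3: wait(T2) -> count=0 queue=[] holders={T2}
Step 4: wait(T1) -> count=0 queue=[T1] holders={T2}
Step 5: wait(T4) -> count=0 queue=[T1,T4] holders={T2}
Step 6: wait(T3) -> count=0 queue=[T1,T4,T3] holders={T2}
Step 7: signal(T2) -> count=0 queue=[T4,T3] holders={T1}
Step 8: signal(T1) -> count=0 queue=[T3] holders={T4}
Step 9: wait(T1) -> count=0 queue=[T3,T1] holders={T4}
Step 10: signal(T4) -> count=0 queue=[T1] holders={T3}
Step 11: signal(T3) -> count=0 queue=[] holders={T1}
Step 12: wait(T5) -> count=0 queue=[T5] holders={T1}
Step 13: wait(T2) -> count=0 queue=[T5,T2] holders={T1}
Step 14: wait(T4) -> count=0 queue=[T5,T2,T4] holders={T1}
Step 15: wait(T3) -> count=0 queue=[T5,T2,T4,T3] holders={T1}
Step 16: signal(T1) -> count=0 queue=[T2,T4,T3] holders={T5}
Step 17: wait(T1) -> count=0 queue=[T2,T4,T3,T1] holders={T5}
Step 18: signal(T5) -> count=0 queue=[T4,T3,T1] holders={T2}
Final holders: {T2} -> T2 in holders

Answer: yes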